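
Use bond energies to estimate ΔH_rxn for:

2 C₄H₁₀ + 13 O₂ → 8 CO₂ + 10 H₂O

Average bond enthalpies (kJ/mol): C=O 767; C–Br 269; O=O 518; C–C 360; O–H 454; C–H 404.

ΔH ≈ −4378 kJ

Bonds broken (reactants):
  C–C: 6 × 360 = 2160
  C–H: 20 × 404 = 8080
  O=O: 13 × 518 = 6734
  Σ(broken) = 16974 kJ
Bonds formed (products):
  C=O: 16 × 767 = 12272
  O–H: 20 × 454 = 9080
  Σ(formed) = 21352 kJ
ΔH = Σ(broken) − Σ(formed) = 16974 − 21352 = −4378 kJ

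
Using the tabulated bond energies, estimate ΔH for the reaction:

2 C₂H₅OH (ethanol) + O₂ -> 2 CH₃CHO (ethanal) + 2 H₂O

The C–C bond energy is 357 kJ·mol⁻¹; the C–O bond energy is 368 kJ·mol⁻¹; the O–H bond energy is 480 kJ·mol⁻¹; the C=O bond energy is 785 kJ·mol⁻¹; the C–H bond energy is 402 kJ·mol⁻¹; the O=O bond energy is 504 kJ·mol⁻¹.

Bonds broken (reactants):
  C–C: 2 × 357 = 714
  C–H: 10 × 402 = 4020
  C–O: 2 × 368 = 736
  O–H: 2 × 480 = 960
  O=O: 1 × 504 = 504
  Σ(broken) = 6934 kJ
Bonds formed (products):
  C–C: 2 × 357 = 714
  C–H: 8 × 402 = 3216
  C=O: 2 × 785 = 1570
  O–H: 4 × 480 = 1920
  Σ(formed) = 7420 kJ
ΔH = Σ(broken) − Σ(formed) = 6934 − 7420 = −486 kJ

ΔH ≈ −486 kJ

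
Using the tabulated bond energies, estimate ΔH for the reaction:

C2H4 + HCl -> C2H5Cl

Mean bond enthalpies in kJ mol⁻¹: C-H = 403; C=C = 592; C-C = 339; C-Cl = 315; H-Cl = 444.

Bonds broken (reactants):
  C-H: 4 × 403 = 1612
  C=C: 1 × 592 = 592
  H-Cl: 1 × 444 = 444
  Σ(broken) = 2648 kJ
Bonds formed (products):
  C-C: 1 × 339 = 339
  C-Cl: 1 × 315 = 315
  C-H: 5 × 403 = 2015
  Σ(formed) = 2669 kJ
ΔH = Σ(broken) − Σ(formed) = 2648 − 2669 = −21 kJ

ΔH ≈ −21 kJ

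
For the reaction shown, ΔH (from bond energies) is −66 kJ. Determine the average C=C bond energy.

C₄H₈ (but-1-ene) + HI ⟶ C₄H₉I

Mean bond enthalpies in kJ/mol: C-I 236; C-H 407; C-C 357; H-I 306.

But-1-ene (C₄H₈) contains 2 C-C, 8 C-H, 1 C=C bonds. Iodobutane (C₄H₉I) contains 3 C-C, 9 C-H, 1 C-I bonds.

D(C=C) ≈ 628 kJ/mol

Let D be the C=C bond energy.
Σ(broken) = 2×357 + 8×407 + 1×D + 1×306 = 4276 + D
Σ(formed) = 3×357 + 9×407 + 1×236 = 4970
ΔH = Σ(broken) − Σ(formed) = (4276 + D) − (4970) = −694 + D
Setting this equal to −66 kJ gives D = 628 kJ/mol.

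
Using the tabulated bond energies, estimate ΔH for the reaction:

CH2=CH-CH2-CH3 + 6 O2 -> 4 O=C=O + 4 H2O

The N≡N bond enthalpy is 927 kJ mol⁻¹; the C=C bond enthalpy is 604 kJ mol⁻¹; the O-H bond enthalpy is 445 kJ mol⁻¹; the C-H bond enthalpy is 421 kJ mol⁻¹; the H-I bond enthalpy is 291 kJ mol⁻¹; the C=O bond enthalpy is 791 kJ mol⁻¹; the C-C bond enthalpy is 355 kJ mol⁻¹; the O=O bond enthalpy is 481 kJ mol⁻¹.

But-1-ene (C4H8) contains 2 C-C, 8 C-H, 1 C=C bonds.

ΔH ≈ −2320 kJ

Bonds broken (reactants):
  C-C: 2 × 355 = 710
  C-H: 8 × 421 = 3368
  C=C: 1 × 604 = 604
  O=O: 6 × 481 = 2886
  Σ(broken) = 7568 kJ
Bonds formed (products):
  C=O: 8 × 791 = 6328
  O-H: 8 × 445 = 3560
  Σ(formed) = 9888 kJ
ΔH = Σ(broken) − Σ(formed) = 7568 − 9888 = −2320 kJ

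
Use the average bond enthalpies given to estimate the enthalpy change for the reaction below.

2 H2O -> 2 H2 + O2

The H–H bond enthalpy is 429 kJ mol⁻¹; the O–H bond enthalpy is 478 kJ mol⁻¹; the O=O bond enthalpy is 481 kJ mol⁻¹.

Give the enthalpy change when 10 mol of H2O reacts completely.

ΔH = +2865 kJ

Bonds broken (reactants):
  O–H: 4 × 478 = 1912
  Σ(broken) = 1912 kJ
Bonds formed (products):
  H–H: 2 × 429 = 858
  O=O: 1 × 481 = 481
  Σ(formed) = 1339 kJ
ΔH = Σ(broken) − Σ(formed) = 1912 − 1339 = +573 kJ
For 5× the reaction as written: 5 × (+573) = +2865 kJ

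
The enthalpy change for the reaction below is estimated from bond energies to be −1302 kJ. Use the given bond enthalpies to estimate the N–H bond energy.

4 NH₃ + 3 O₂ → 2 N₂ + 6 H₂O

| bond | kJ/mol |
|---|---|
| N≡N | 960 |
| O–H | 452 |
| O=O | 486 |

D(N–H) ≈ 382 kJ/mol

Let D be the N–H bond energy.
Σ(broken) = 12×D + 3×486 = 1458 + 12D
Σ(formed) = 2×960 + 12×452 = 7344
ΔH = Σ(broken) − Σ(formed) = (1458 + 12D) − (7344) = −5886 + 12D
Setting this equal to −1302 kJ gives 12D = 4584, so D = 382 kJ/mol.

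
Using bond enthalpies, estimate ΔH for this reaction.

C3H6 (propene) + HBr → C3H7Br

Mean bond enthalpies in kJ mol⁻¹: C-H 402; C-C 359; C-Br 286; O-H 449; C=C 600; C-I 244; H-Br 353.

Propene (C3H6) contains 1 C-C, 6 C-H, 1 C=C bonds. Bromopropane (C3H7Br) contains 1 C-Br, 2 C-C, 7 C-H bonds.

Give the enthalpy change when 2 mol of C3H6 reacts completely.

Bonds broken (reactants):
  C-C: 1 × 359 = 359
  C-H: 6 × 402 = 2412
  C=C: 1 × 600 = 600
  H-Br: 1 × 353 = 353
  Σ(broken) = 3724 kJ
Bonds formed (products):
  C-Br: 1 × 286 = 286
  C-C: 2 × 359 = 718
  C-H: 7 × 402 = 2814
  Σ(formed) = 3818 kJ
ΔH = Σ(broken) − Σ(formed) = 3724 − 3818 = −94 kJ
For 2× the reaction as written: 2 × (−94) = −188 kJ

ΔH = −188 kJ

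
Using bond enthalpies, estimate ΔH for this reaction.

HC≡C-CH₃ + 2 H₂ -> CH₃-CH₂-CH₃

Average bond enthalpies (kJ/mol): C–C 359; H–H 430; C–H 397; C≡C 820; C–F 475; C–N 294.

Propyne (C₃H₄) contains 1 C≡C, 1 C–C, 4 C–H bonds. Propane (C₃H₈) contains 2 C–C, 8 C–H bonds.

ΔH ≈ −267 kJ

Bonds broken (reactants):
  C≡C: 1 × 820 = 820
  C–C: 1 × 359 = 359
  C–H: 4 × 397 = 1588
  H–H: 2 × 430 = 860
  Σ(broken) = 3627 kJ
Bonds formed (products):
  C–C: 2 × 359 = 718
  C–H: 8 × 397 = 3176
  Σ(formed) = 3894 kJ
ΔH = Σ(broken) − Σ(formed) = 3627 − 3894 = −267 kJ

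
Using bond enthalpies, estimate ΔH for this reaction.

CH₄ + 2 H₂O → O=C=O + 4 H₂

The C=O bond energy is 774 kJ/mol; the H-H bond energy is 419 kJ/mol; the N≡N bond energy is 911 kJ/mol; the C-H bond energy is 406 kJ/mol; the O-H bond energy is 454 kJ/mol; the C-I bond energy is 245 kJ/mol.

ΔH ≈ +216 kJ

Bonds broken (reactants):
  C-H: 4 × 406 = 1624
  O-H: 4 × 454 = 1816
  Σ(broken) = 3440 kJ
Bonds formed (products):
  C=O: 2 × 774 = 1548
  H-H: 4 × 419 = 1676
  Σ(formed) = 3224 kJ
ΔH = Σ(broken) − Σ(formed) = 3440 − 3224 = +216 kJ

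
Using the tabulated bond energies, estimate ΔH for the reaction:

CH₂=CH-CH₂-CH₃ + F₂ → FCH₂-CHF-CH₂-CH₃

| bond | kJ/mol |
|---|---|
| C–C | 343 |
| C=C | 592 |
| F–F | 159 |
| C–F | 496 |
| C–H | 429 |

ΔH ≈ −584 kJ

Bonds broken (reactants):
  C–C: 2 × 343 = 686
  C–H: 8 × 429 = 3432
  C=C: 1 × 592 = 592
  F–F: 1 × 159 = 159
  Σ(broken) = 4869 kJ
Bonds formed (products):
  C–C: 3 × 343 = 1029
  C–F: 2 × 496 = 992
  C–H: 8 × 429 = 3432
  Σ(formed) = 5453 kJ
ΔH = Σ(broken) − Σ(formed) = 4869 − 5453 = −584 kJ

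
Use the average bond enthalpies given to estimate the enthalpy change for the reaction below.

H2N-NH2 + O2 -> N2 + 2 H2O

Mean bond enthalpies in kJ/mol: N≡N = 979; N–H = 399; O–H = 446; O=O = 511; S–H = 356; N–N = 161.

Bonds broken (reactants):
  N–H: 4 × 399 = 1596
  N–N: 1 × 161 = 161
  O=O: 1 × 511 = 511
  Σ(broken) = 2268 kJ
Bonds formed (products):
  N≡N: 1 × 979 = 979
  O–H: 4 × 446 = 1784
  Σ(formed) = 2763 kJ
ΔH = Σ(broken) − Σ(formed) = 2268 − 2763 = −495 kJ

ΔH ≈ −495 kJ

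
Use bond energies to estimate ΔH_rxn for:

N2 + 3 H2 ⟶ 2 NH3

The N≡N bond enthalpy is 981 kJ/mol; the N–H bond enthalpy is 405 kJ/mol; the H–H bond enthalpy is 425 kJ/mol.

Bonds broken (reactants):
  H–H: 3 × 425 = 1275
  N≡N: 1 × 981 = 981
  Σ(broken) = 2256 kJ
Bonds formed (products):
  N–H: 6 × 405 = 2430
  Σ(formed) = 2430 kJ
ΔH = Σ(broken) − Σ(formed) = 2256 − 2430 = −174 kJ

ΔH ≈ −174 kJ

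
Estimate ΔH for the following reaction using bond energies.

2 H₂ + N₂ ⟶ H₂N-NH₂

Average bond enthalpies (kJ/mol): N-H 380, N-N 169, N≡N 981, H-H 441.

ΔH ≈ +174 kJ

Bonds broken (reactants):
  H-H: 2 × 441 = 882
  N≡N: 1 × 981 = 981
  Σ(broken) = 1863 kJ
Bonds formed (products):
  N-H: 4 × 380 = 1520
  N-N: 1 × 169 = 169
  Σ(formed) = 1689 kJ
ΔH = Σ(broken) − Σ(formed) = 1863 − 1689 = +174 kJ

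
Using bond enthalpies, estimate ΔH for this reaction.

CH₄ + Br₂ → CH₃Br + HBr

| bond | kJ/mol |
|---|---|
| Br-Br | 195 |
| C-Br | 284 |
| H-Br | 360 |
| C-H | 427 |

ΔH ≈ −22 kJ

Bonds broken (reactants):
  Br-Br: 1 × 195 = 195
  C-H: 4 × 427 = 1708
  Σ(broken) = 1903 kJ
Bonds formed (products):
  C-Br: 1 × 284 = 284
  C-H: 3 × 427 = 1281
  H-Br: 1 × 360 = 360
  Σ(formed) = 1925 kJ
ΔH = Σ(broken) − Σ(formed) = 1903 − 1925 = −22 kJ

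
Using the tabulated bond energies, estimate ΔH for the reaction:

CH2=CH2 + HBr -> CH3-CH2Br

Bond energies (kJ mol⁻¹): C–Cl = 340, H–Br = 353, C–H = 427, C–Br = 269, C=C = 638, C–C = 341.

Bonds broken (reactants):
  C–H: 4 × 427 = 1708
  C=C: 1 × 638 = 638
  H–Br: 1 × 353 = 353
  Σ(broken) = 2699 kJ
Bonds formed (products):
  C–Br: 1 × 269 = 269
  C–C: 1 × 341 = 341
  C–H: 5 × 427 = 2135
  Σ(formed) = 2745 kJ
ΔH = Σ(broken) − Σ(formed) = 2699 − 2745 = −46 kJ

ΔH ≈ −46 kJ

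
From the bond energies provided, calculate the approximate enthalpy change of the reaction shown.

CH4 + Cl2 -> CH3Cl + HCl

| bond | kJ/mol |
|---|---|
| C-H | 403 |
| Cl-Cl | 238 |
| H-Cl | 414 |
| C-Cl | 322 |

ΔH ≈ −95 kJ

Bonds broken (reactants):
  C-H: 4 × 403 = 1612
  Cl-Cl: 1 × 238 = 238
  Σ(broken) = 1850 kJ
Bonds formed (products):
  C-Cl: 1 × 322 = 322
  C-H: 3 × 403 = 1209
  H-Cl: 1 × 414 = 414
  Σ(formed) = 1945 kJ
ΔH = Σ(broken) − Σ(formed) = 1850 − 1945 = −95 kJ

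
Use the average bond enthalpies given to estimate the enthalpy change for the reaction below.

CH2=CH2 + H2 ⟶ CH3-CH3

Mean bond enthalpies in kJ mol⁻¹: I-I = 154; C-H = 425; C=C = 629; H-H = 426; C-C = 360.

Bonds broken (reactants):
  C-H: 4 × 425 = 1700
  C=C: 1 × 629 = 629
  H-H: 1 × 426 = 426
  Σ(broken) = 2755 kJ
Bonds formed (products):
  C-C: 1 × 360 = 360
  C-H: 6 × 425 = 2550
  Σ(formed) = 2910 kJ
ΔH = Σ(broken) − Σ(formed) = 2755 − 2910 = −155 kJ

ΔH ≈ −155 kJ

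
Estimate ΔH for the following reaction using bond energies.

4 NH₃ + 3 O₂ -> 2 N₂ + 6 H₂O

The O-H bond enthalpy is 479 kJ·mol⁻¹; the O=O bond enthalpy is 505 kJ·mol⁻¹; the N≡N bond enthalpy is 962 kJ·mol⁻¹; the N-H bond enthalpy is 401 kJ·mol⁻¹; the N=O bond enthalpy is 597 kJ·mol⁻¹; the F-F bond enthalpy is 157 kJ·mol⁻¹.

ΔH ≈ −1345 kJ

Bonds broken (reactants):
  N-H: 12 × 401 = 4812
  O=O: 3 × 505 = 1515
  Σ(broken) = 6327 kJ
Bonds formed (products):
  N≡N: 2 × 962 = 1924
  O-H: 12 × 479 = 5748
  Σ(formed) = 7672 kJ
ΔH = Σ(broken) − Σ(formed) = 6327 − 7672 = −1345 kJ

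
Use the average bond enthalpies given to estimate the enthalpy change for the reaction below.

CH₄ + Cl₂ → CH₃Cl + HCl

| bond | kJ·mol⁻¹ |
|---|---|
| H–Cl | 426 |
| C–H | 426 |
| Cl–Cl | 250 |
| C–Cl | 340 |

ΔH ≈ −90 kJ

Bonds broken (reactants):
  C–H: 4 × 426 = 1704
  Cl–Cl: 1 × 250 = 250
  Σ(broken) = 1954 kJ
Bonds formed (products):
  C–Cl: 1 × 340 = 340
  C–H: 3 × 426 = 1278
  H–Cl: 1 × 426 = 426
  Σ(formed) = 2044 kJ
ΔH = Σ(broken) − Σ(formed) = 1954 − 2044 = −90 kJ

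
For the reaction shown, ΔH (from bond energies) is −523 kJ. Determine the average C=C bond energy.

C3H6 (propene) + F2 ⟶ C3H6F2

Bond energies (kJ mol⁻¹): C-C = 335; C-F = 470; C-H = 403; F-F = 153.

D(C=C) ≈ 599 kJ/mol

Let D be the C=C bond energy.
Σ(broken) = 1×335 + 6×403 + 1×D + 1×153 = 2906 + D
Σ(formed) = 2×335 + 2×470 + 6×403 = 4028
ΔH = Σ(broken) − Σ(formed) = (2906 + D) − (4028) = −1122 + D
Setting this equal to −523 kJ gives D = 599 kJ/mol.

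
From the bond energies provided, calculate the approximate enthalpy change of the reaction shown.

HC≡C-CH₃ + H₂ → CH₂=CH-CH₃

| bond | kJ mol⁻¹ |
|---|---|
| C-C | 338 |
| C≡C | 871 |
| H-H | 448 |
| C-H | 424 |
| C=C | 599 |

Bonds broken (reactants):
  C≡C: 1 × 871 = 871
  C-C: 1 × 338 = 338
  C-H: 4 × 424 = 1696
  H-H: 1 × 448 = 448
  Σ(broken) = 3353 kJ
Bonds formed (products):
  C-C: 1 × 338 = 338
  C-H: 6 × 424 = 2544
  C=C: 1 × 599 = 599
  Σ(formed) = 3481 kJ
ΔH = Σ(broken) − Σ(formed) = 3353 − 3481 = −128 kJ

ΔH ≈ −128 kJ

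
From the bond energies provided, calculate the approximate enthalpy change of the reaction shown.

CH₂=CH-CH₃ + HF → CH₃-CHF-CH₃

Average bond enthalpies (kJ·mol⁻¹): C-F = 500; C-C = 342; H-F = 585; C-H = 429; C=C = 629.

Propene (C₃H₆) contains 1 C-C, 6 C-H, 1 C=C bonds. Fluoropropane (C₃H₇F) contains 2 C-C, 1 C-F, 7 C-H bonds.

ΔH ≈ −57 kJ

Bonds broken (reactants):
  C-C: 1 × 342 = 342
  C-H: 6 × 429 = 2574
  C=C: 1 × 629 = 629
  H-F: 1 × 585 = 585
  Σ(broken) = 4130 kJ
Bonds formed (products):
  C-C: 2 × 342 = 684
  C-F: 1 × 500 = 500
  C-H: 7 × 429 = 3003
  Σ(formed) = 4187 kJ
ΔH = Σ(broken) − Σ(formed) = 4130 − 4187 = −57 kJ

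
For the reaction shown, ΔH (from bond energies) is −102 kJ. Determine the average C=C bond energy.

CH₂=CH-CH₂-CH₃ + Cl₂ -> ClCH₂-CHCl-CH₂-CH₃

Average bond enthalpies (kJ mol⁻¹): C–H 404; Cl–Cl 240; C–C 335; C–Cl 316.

D(C=C) ≈ 625 kJ/mol

Let D be the C=C bond energy.
Σ(broken) = 2×335 + 8×404 + 1×D + 1×240 = 4142 + D
Σ(formed) = 3×335 + 2×316 + 8×404 = 4869
ΔH = Σ(broken) − Σ(formed) = (4142 + D) − (4869) = −727 + D
Setting this equal to −102 kJ gives D = 625 kJ/mol.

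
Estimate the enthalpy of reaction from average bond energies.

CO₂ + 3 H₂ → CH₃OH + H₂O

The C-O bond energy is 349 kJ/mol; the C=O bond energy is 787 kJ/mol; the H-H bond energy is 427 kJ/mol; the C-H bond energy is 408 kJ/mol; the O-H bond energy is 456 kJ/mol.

ΔH ≈ −86 kJ

Bonds broken (reactants):
  C=O: 2 × 787 = 1574
  H-H: 3 × 427 = 1281
  Σ(broken) = 2855 kJ
Bonds formed (products):
  C-H: 3 × 408 = 1224
  C-O: 1 × 349 = 349
  O-H: 3 × 456 = 1368
  Σ(formed) = 2941 kJ
ΔH = Σ(broken) − Σ(formed) = 2855 − 2941 = −86 kJ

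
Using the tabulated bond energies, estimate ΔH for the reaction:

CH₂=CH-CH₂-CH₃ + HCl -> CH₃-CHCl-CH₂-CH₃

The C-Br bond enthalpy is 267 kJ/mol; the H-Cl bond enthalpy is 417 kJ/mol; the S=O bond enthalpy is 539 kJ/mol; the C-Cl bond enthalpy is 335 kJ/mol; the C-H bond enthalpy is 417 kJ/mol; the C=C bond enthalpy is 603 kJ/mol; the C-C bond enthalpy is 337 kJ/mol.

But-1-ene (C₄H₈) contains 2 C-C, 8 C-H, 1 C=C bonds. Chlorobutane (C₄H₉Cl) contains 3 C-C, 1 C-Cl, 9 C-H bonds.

Bonds broken (reactants):
  C-C: 2 × 337 = 674
  C-H: 8 × 417 = 3336
  C=C: 1 × 603 = 603
  H-Cl: 1 × 417 = 417
  Σ(broken) = 5030 kJ
Bonds formed (products):
  C-C: 3 × 337 = 1011
  C-Cl: 1 × 335 = 335
  C-H: 9 × 417 = 3753
  Σ(formed) = 5099 kJ
ΔH = Σ(broken) − Σ(formed) = 5030 − 5099 = −69 kJ

ΔH ≈ −69 kJ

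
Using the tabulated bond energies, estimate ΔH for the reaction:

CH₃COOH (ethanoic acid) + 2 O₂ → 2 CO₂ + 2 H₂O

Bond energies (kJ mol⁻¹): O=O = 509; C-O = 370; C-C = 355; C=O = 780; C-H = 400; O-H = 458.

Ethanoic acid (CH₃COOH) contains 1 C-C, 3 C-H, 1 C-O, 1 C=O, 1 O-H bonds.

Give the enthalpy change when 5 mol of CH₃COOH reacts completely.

ΔH = −3855 kJ

Bonds broken (reactants):
  C-C: 1 × 355 = 355
  C-H: 3 × 400 = 1200
  C-O: 1 × 370 = 370
  C=O: 1 × 780 = 780
  O-H: 1 × 458 = 458
  O=O: 2 × 509 = 1018
  Σ(broken) = 4181 kJ
Bonds formed (products):
  C=O: 4 × 780 = 3120
  O-H: 4 × 458 = 1832
  Σ(formed) = 4952 kJ
ΔH = Σ(broken) − Σ(formed) = 4181 − 4952 = −771 kJ
For 5× the reaction as written: 5 × (−771) = −3855 kJ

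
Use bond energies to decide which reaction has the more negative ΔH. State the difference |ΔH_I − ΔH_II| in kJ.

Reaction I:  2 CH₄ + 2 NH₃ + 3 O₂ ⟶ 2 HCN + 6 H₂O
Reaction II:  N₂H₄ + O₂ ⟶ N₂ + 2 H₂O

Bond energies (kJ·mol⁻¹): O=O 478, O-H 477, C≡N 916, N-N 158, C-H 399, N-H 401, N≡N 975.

Reaction I:
  Bonds broken (reactants):
    C-H: 8 × 399 = 3192
    N-H: 6 × 401 = 2406
    O=O: 3 × 478 = 1434
    Σ(broken) = 7032 kJ
  Bonds formed (products):
    C≡N: 2 × 916 = 1832
    C-H: 2 × 399 = 798
    O-H: 12 × 477 = 5724
    Σ(formed) = 8354 kJ
  ΔH_I = 7032 − 8354 = −1322 kJ
Reaction II:
  Bonds broken (reactants):
    N-H: 4 × 401 = 1604
    N-N: 1 × 158 = 158
    O=O: 1 × 478 = 478
    Σ(broken) = 2240 kJ
  Bonds formed (products):
    N≡N: 1 × 975 = 975
    O-H: 4 × 477 = 1908
    Σ(formed) = 2883 kJ
  ΔH_II = 2240 − 2883 = −643 kJ
ΔH_I − ΔH_II = −679 kJ, so reaction I has the more negative ΔH; |ΔH_I − ΔH_II| = 679 kJ.

Reaction I, by 679 kJ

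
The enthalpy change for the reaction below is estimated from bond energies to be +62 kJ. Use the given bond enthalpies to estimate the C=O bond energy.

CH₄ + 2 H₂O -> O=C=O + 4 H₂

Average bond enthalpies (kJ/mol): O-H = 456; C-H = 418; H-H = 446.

D(C=O) ≈ 825 kJ/mol

Let D be the C=O bond energy.
Σ(broken) = 4×418 + 4×456 = 3496
Σ(formed) = 2×D + 4×446 = 1784 + 2D
ΔH = Σ(broken) − Σ(formed) = (3496) − (1784 + 2D) = +1712 − 2D
Setting this equal to +62 kJ gives 2D = 1650, so D = 825 kJ/mol.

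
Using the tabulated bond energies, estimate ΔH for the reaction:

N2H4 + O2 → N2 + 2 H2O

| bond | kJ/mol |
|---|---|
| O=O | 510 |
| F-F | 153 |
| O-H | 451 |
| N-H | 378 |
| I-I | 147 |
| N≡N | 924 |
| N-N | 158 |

Bonds broken (reactants):
  N-H: 4 × 378 = 1512
  N-N: 1 × 158 = 158
  O=O: 1 × 510 = 510
  Σ(broken) = 2180 kJ
Bonds formed (products):
  N≡N: 1 × 924 = 924
  O-H: 4 × 451 = 1804
  Σ(formed) = 2728 kJ
ΔH = Σ(broken) − Σ(formed) = 2180 − 2728 = −548 kJ

ΔH ≈ −548 kJ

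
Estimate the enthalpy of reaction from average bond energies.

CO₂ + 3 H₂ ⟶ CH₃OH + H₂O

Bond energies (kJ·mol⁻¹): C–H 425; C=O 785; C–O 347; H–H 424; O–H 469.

ΔH ≈ −187 kJ

Bonds broken (reactants):
  C=O: 2 × 785 = 1570
  H–H: 3 × 424 = 1272
  Σ(broken) = 2842 kJ
Bonds formed (products):
  C–H: 3 × 425 = 1275
  C–O: 1 × 347 = 347
  O–H: 3 × 469 = 1407
  Σ(formed) = 3029 kJ
ΔH = Σ(broken) − Σ(formed) = 2842 − 3029 = −187 kJ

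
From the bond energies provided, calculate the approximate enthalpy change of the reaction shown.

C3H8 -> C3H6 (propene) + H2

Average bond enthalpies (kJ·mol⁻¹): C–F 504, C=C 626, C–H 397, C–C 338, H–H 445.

ΔH ≈ +61 kJ

Bonds broken (reactants):
  C–C: 2 × 338 = 676
  C–H: 8 × 397 = 3176
  Σ(broken) = 3852 kJ
Bonds formed (products):
  C–C: 1 × 338 = 338
  C–H: 6 × 397 = 2382
  C=C: 1 × 626 = 626
  H–H: 1 × 445 = 445
  Σ(formed) = 3791 kJ
ΔH = Σ(broken) − Σ(formed) = 3852 − 3791 = +61 kJ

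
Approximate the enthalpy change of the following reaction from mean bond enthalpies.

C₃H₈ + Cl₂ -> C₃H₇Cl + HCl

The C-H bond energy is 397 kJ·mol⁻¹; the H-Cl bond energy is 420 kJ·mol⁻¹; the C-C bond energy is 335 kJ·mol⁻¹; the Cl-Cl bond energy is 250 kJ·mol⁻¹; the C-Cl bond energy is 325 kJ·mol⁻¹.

Bonds broken (reactants):
  C-C: 2 × 335 = 670
  C-H: 8 × 397 = 3176
  Cl-Cl: 1 × 250 = 250
  Σ(broken) = 4096 kJ
Bonds formed (products):
  C-C: 2 × 335 = 670
  C-Cl: 1 × 325 = 325
  C-H: 7 × 397 = 2779
  H-Cl: 1 × 420 = 420
  Σ(formed) = 4194 kJ
ΔH = Σ(broken) − Σ(formed) = 4096 − 4194 = −98 kJ

ΔH ≈ −98 kJ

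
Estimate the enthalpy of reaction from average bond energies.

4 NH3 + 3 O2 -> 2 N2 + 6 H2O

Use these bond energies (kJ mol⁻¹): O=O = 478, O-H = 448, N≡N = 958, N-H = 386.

ΔH ≈ −1226 kJ

Bonds broken (reactants):
  N-H: 12 × 386 = 4632
  O=O: 3 × 478 = 1434
  Σ(broken) = 6066 kJ
Bonds formed (products):
  N≡N: 2 × 958 = 1916
  O-H: 12 × 448 = 5376
  Σ(formed) = 7292 kJ
ΔH = Σ(broken) − Σ(formed) = 6066 − 7292 = −1226 kJ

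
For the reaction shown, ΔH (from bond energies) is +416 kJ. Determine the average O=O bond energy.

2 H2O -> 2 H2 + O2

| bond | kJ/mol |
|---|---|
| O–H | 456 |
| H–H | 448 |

D(O=O) ≈ 512 kJ/mol

Let D be the O=O bond energy.
Σ(broken) = 4×456 = 1824
Σ(formed) = 2×448 + 1×D = 896 + D
ΔH = Σ(broken) − Σ(formed) = (1824) − (896 + D) = +928 − D
Setting this equal to +416 kJ gives D = 512 kJ/mol.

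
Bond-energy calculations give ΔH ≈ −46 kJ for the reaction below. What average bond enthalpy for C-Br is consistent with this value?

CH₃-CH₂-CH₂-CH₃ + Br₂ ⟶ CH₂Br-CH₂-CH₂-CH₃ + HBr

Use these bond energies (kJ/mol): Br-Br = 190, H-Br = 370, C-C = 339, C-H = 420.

D(C-Br) ≈ 286 kJ/mol

Let D be the C-Br bond energy.
Σ(broken) = 1×190 + 3×339 + 10×420 = 5407
Σ(formed) = 1×D + 3×339 + 9×420 + 1×370 = 5167 + D
ΔH = Σ(broken) − Σ(formed) = (5407) − (5167 + D) = +240 − D
Setting this equal to −46 kJ gives D = 286 kJ/mol.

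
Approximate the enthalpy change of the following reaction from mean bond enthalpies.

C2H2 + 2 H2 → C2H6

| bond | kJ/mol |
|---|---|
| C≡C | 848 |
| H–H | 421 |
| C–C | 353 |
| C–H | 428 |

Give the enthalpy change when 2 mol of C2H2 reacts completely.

ΔH = −750 kJ

Bonds broken (reactants):
  C≡C: 1 × 848 = 848
  C–H: 2 × 428 = 856
  H–H: 2 × 421 = 842
  Σ(broken) = 2546 kJ
Bonds formed (products):
  C–C: 1 × 353 = 353
  C–H: 6 × 428 = 2568
  Σ(formed) = 2921 kJ
ΔH = Σ(broken) − Σ(formed) = 2546 − 2921 = −375 kJ
For 2× the reaction as written: 2 × (−375) = −750 kJ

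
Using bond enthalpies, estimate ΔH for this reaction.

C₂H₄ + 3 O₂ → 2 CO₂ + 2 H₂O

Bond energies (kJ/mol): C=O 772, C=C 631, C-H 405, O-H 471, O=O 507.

Bonds broken (reactants):
  C-H: 4 × 405 = 1620
  C=C: 1 × 631 = 631
  O=O: 3 × 507 = 1521
  Σ(broken) = 3772 kJ
Bonds formed (products):
  C=O: 4 × 772 = 3088
  O-H: 4 × 471 = 1884
  Σ(formed) = 4972 kJ
ΔH = Σ(broken) − Σ(formed) = 3772 − 4972 = −1200 kJ

ΔH ≈ −1200 kJ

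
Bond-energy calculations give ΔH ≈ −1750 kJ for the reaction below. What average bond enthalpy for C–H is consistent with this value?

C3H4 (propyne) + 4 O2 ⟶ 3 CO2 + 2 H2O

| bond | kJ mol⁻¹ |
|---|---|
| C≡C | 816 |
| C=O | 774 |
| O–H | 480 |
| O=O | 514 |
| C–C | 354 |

D(C–H) ≈ 397 kJ/mol

Let D be the C–H bond energy.
Σ(broken) = 1×816 + 1×354 + 4×D + 4×514 = 3226 + 4D
Σ(formed) = 6×774 + 4×480 = 6564
ΔH = Σ(broken) − Σ(formed) = (3226 + 4D) − (6564) = −3338 + 4D
Setting this equal to −1750 kJ gives 4D = 1588, so D = 397 kJ/mol.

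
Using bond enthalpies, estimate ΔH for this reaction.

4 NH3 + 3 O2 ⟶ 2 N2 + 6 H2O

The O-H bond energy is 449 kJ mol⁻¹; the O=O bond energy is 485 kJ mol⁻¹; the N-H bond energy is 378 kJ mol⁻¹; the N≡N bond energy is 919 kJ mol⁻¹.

ΔH ≈ −1235 kJ

Bonds broken (reactants):
  N-H: 12 × 378 = 4536
  O=O: 3 × 485 = 1455
  Σ(broken) = 5991 kJ
Bonds formed (products):
  N≡N: 2 × 919 = 1838
  O-H: 12 × 449 = 5388
  Σ(formed) = 7226 kJ
ΔH = Σ(broken) − Σ(formed) = 5991 − 7226 = −1235 kJ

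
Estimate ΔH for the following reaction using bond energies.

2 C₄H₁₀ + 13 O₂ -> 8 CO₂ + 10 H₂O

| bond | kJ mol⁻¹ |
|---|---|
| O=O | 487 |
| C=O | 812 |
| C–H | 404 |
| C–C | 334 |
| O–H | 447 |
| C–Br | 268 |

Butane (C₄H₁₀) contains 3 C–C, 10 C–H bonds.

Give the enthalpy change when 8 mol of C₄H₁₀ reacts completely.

ΔH = −22068 kJ

Bonds broken (reactants):
  C–C: 6 × 334 = 2004
  C–H: 20 × 404 = 8080
  O=O: 13 × 487 = 6331
  Σ(broken) = 16415 kJ
Bonds formed (products):
  C=O: 16 × 812 = 12992
  O–H: 20 × 447 = 8940
  Σ(formed) = 21932 kJ
ΔH = Σ(broken) − Σ(formed) = 16415 − 21932 = −5517 kJ
For 4× the reaction as written: 4 × (−5517) = −22068 kJ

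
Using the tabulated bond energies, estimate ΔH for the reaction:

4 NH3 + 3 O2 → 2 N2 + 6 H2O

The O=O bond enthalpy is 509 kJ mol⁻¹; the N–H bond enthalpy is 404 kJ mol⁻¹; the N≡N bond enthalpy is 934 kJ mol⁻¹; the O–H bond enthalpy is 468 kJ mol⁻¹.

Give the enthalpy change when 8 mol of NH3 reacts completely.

Bonds broken (reactants):
  N–H: 12 × 404 = 4848
  O=O: 3 × 509 = 1527
  Σ(broken) = 6375 kJ
Bonds formed (products):
  N≡N: 2 × 934 = 1868
  O–H: 12 × 468 = 5616
  Σ(formed) = 7484 kJ
ΔH = Σ(broken) − Σ(formed) = 6375 − 7484 = −1109 kJ
For 2× the reaction as written: 2 × (−1109) = −2218 kJ

ΔH = −2218 kJ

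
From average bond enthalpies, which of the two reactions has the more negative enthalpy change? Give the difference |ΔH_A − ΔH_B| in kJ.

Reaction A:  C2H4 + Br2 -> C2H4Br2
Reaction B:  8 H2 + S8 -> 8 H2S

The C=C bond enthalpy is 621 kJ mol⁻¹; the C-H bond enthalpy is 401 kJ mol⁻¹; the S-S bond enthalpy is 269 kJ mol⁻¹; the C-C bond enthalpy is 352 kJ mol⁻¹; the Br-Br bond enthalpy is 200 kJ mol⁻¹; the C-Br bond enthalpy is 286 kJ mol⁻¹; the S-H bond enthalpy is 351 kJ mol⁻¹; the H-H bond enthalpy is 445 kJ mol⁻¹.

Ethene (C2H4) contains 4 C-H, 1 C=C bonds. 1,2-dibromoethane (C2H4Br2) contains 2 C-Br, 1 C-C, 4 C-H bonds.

Reaction A:
  Bonds broken (reactants):
    Br-Br: 1 × 200 = 200
    C-H: 4 × 401 = 1604
    C=C: 1 × 621 = 621
    Σ(broken) = 2425 kJ
  Bonds formed (products):
    C-Br: 2 × 286 = 572
    C-C: 1 × 352 = 352
    C-H: 4 × 401 = 1604
    Σ(formed) = 2528 kJ
  ΔH_A = 2425 − 2528 = −103 kJ
Reaction B:
  Bonds broken (reactants):
    H-H: 8 × 445 = 3560
    S-S: 8 × 269 = 2152
    Σ(broken) = 5712 kJ
  Bonds formed (products):
    S-H: 16 × 351 = 5616
    Σ(formed) = 5616 kJ
  ΔH_B = 5712 − 5616 = +96 kJ
ΔH_A − ΔH_B = −199 kJ, so reaction A has the more negative ΔH; |ΔH_A − ΔH_B| = 199 kJ.

Reaction A, by 199 kJ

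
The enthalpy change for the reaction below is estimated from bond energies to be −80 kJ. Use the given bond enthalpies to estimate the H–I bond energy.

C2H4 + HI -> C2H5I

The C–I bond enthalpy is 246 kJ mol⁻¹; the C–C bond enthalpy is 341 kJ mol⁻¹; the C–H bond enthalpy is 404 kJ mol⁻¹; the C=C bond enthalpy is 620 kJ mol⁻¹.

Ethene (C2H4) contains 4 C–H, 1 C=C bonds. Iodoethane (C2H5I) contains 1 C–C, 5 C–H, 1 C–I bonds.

Let D be the H–I bond energy.
Σ(broken) = 4×404 + 1×620 + 1×D = 2236 + D
Σ(formed) = 1×341 + 5×404 + 1×246 = 2607
ΔH = Σ(broken) − Σ(formed) = (2236 + D) − (2607) = −371 + D
Setting this equal to −80 kJ gives D = 291 kJ/mol.

D(H–I) ≈ 291 kJ/mol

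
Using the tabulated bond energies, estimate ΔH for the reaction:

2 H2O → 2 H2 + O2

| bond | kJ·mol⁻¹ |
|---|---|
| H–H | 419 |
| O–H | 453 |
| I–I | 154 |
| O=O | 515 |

Bonds broken (reactants):
  O–H: 4 × 453 = 1812
  Σ(broken) = 1812 kJ
Bonds formed (products):
  H–H: 2 × 419 = 838
  O=O: 1 × 515 = 515
  Σ(formed) = 1353 kJ
ΔH = Σ(broken) − Σ(formed) = 1812 − 1353 = +459 kJ

ΔH ≈ +459 kJ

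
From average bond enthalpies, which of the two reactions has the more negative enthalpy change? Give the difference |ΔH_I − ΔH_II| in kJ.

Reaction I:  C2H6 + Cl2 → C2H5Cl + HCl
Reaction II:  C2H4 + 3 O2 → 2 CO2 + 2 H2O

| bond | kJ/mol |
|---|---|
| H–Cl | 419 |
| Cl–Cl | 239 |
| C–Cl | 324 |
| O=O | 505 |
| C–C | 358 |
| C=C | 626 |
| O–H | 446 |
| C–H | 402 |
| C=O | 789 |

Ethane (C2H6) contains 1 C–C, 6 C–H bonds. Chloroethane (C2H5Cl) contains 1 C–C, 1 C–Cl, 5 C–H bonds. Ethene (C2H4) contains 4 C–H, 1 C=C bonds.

Reaction I:
  Bonds broken (reactants):
    C–C: 1 × 358 = 358
    C–H: 6 × 402 = 2412
    Cl–Cl: 1 × 239 = 239
    Σ(broken) = 3009 kJ
  Bonds formed (products):
    C–C: 1 × 358 = 358
    C–Cl: 1 × 324 = 324
    C–H: 5 × 402 = 2010
    H–Cl: 1 × 419 = 419
    Σ(formed) = 3111 kJ
  ΔH_I = 3009 − 3111 = −102 kJ
Reaction II:
  Bonds broken (reactants):
    C–H: 4 × 402 = 1608
    C=C: 1 × 626 = 626
    O=O: 3 × 505 = 1515
    Σ(broken) = 3749 kJ
  Bonds formed (products):
    C=O: 4 × 789 = 3156
    O–H: 4 × 446 = 1784
    Σ(formed) = 4940 kJ
  ΔH_II = 3749 − 4940 = −1191 kJ
ΔH_I − ΔH_II = +1089 kJ, so reaction II has the more negative ΔH; |ΔH_I − ΔH_II| = 1089 kJ.

Reaction II, by 1089 kJ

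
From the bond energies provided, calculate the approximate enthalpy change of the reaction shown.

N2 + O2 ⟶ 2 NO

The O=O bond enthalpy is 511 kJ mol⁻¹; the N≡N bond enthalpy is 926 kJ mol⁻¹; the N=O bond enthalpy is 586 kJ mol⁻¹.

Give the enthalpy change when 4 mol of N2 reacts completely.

ΔH = +1060 kJ

Bonds broken (reactants):
  N≡N: 1 × 926 = 926
  O=O: 1 × 511 = 511
  Σ(broken) = 1437 kJ
Bonds formed (products):
  N=O: 2 × 586 = 1172
  Σ(formed) = 1172 kJ
ΔH = Σ(broken) − Σ(formed) = 1437 − 1172 = +265 kJ
For 4× the reaction as written: 4 × (+265) = +1060 kJ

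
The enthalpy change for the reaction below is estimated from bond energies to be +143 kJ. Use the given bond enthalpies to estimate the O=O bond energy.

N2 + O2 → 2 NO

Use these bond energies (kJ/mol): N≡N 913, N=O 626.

Let D be the O=O bond energy.
Σ(broken) = 1×913 + 1×D = 913 + D
Σ(formed) = 2×626 = 1252
ΔH = Σ(broken) − Σ(formed) = (913 + D) − (1252) = −339 + D
Setting this equal to +143 kJ gives D = 482 kJ/mol.

D(O=O) ≈ 482 kJ/mol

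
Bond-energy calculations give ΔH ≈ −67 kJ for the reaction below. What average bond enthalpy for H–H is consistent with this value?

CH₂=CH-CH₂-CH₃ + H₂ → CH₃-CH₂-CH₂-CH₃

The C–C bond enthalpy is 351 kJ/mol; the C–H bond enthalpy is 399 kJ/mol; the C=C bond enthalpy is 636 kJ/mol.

Let D be the H–H bond energy.
Σ(broken) = 2×351 + 8×399 + 1×636 + 1×D = 4530 + D
Σ(formed) = 3×351 + 10×399 = 5043
ΔH = Σ(broken) − Σ(formed) = (4530 + D) − (5043) = −513 + D
Setting this equal to −67 kJ gives D = 446 kJ/mol.

D(H–H) ≈ 446 kJ/mol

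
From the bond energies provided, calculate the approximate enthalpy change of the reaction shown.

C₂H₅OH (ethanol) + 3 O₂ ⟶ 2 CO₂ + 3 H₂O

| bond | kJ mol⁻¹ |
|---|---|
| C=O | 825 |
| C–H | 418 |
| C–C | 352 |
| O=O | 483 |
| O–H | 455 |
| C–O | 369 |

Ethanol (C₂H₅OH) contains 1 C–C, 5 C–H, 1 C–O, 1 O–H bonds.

ΔH ≈ −1315 kJ

Bonds broken (reactants):
  C–C: 1 × 352 = 352
  C–H: 5 × 418 = 2090
  C–O: 1 × 369 = 369
  O–H: 1 × 455 = 455
  O=O: 3 × 483 = 1449
  Σ(broken) = 4715 kJ
Bonds formed (products):
  C=O: 4 × 825 = 3300
  O–H: 6 × 455 = 2730
  Σ(formed) = 6030 kJ
ΔH = Σ(broken) − Σ(formed) = 4715 − 6030 = −1315 kJ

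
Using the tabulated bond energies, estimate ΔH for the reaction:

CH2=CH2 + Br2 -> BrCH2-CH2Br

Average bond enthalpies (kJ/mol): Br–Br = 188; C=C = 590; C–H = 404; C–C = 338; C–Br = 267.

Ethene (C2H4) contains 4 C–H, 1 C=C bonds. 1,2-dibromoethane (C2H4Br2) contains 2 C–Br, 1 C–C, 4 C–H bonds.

ΔH ≈ −94 kJ

Bonds broken (reactants):
  Br–Br: 1 × 188 = 188
  C–H: 4 × 404 = 1616
  C=C: 1 × 590 = 590
  Σ(broken) = 2394 kJ
Bonds formed (products):
  C–Br: 2 × 267 = 534
  C–C: 1 × 338 = 338
  C–H: 4 × 404 = 1616
  Σ(formed) = 2488 kJ
ΔH = Σ(broken) − Σ(formed) = 2394 − 2488 = −94 kJ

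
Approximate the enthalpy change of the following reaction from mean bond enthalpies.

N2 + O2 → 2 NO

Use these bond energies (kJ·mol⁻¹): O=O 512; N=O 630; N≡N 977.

ΔH ≈ +229 kJ

Bonds broken (reactants):
  N≡N: 1 × 977 = 977
  O=O: 1 × 512 = 512
  Σ(broken) = 1489 kJ
Bonds formed (products):
  N=O: 2 × 630 = 1260
  Σ(formed) = 1260 kJ
ΔH = Σ(broken) − Σ(formed) = 1489 − 1260 = +229 kJ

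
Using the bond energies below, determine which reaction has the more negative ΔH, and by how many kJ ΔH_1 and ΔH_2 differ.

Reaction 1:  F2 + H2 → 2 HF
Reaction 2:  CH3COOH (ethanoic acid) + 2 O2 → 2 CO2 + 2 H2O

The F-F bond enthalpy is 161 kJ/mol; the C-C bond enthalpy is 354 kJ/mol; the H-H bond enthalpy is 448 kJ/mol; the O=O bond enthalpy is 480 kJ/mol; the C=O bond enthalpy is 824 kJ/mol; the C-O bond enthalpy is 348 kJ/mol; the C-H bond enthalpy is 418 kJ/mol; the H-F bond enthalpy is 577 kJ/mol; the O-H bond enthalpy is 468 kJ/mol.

Reaction 1:
  Bonds broken (reactants):
    F-F: 1 × 161 = 161
    H-H: 1 × 448 = 448
    Σ(broken) = 609 kJ
  Bonds formed (products):
    H-F: 2 × 577 = 1154
    Σ(formed) = 1154 kJ
  ΔH_1 = 609 − 1154 = −545 kJ
Reaction 2:
  Bonds broken (reactants):
    C-C: 1 × 354 = 354
    C-H: 3 × 418 = 1254
    C-O: 1 × 348 = 348
    C=O: 1 × 824 = 824
    O-H: 1 × 468 = 468
    O=O: 2 × 480 = 960
    Σ(broken) = 4208 kJ
  Bonds formed (products):
    C=O: 4 × 824 = 3296
    O-H: 4 × 468 = 1872
    Σ(formed) = 5168 kJ
  ΔH_2 = 4208 − 5168 = −960 kJ
ΔH_1 − ΔH_2 = +415 kJ, so reaction 2 has the more negative ΔH; |ΔH_1 − ΔH_2| = 415 kJ.

Reaction 2, by 415 kJ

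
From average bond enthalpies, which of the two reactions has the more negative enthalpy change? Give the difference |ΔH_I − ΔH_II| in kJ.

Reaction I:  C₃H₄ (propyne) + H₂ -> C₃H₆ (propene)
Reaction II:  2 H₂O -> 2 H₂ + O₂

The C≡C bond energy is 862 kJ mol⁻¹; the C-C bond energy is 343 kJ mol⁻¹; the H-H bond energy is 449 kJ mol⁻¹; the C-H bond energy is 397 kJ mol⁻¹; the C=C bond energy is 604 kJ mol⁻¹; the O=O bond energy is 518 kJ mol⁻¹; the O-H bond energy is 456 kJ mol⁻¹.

Reaction I, by 495 kJ

Reaction I:
  Bonds broken (reactants):
    C≡C: 1 × 862 = 862
    C-C: 1 × 343 = 343
    C-H: 4 × 397 = 1588
    H-H: 1 × 449 = 449
    Σ(broken) = 3242 kJ
  Bonds formed (products):
    C-C: 1 × 343 = 343
    C-H: 6 × 397 = 2382
    C=C: 1 × 604 = 604
    Σ(formed) = 3329 kJ
  ΔH_I = 3242 − 3329 = −87 kJ
Reaction II:
  Bonds broken (reactants):
    O-H: 4 × 456 = 1824
    Σ(broken) = 1824 kJ
  Bonds formed (products):
    H-H: 2 × 449 = 898
    O=O: 1 × 518 = 518
    Σ(formed) = 1416 kJ
  ΔH_II = 1824 − 1416 = +408 kJ
ΔH_I − ΔH_II = −495 kJ, so reaction I has the more negative ΔH; |ΔH_I − ΔH_II| = 495 kJ.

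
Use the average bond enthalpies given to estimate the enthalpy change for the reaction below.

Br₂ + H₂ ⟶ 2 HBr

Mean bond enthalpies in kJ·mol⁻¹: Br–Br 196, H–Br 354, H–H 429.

Bonds broken (reactants):
  Br–Br: 1 × 196 = 196
  H–H: 1 × 429 = 429
  Σ(broken) = 625 kJ
Bonds formed (products):
  H–Br: 2 × 354 = 708
  Σ(formed) = 708 kJ
ΔH = Σ(broken) − Σ(formed) = 625 − 708 = −83 kJ

ΔH ≈ −83 kJ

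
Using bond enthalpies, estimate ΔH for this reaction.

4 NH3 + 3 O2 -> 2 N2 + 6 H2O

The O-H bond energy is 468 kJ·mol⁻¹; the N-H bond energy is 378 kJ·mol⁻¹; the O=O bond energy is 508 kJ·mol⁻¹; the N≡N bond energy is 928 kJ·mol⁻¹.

ΔH ≈ −1412 kJ

Bonds broken (reactants):
  N-H: 12 × 378 = 4536
  O=O: 3 × 508 = 1524
  Σ(broken) = 6060 kJ
Bonds formed (products):
  N≡N: 2 × 928 = 1856
  O-H: 12 × 468 = 5616
  Σ(formed) = 7472 kJ
ΔH = Σ(broken) − Σ(formed) = 6060 − 7472 = −1412 kJ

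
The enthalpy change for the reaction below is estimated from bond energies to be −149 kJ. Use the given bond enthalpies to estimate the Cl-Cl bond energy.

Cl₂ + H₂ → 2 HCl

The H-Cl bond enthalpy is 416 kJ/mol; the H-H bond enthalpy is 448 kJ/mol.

D(Cl-Cl) ≈ 235 kJ/mol

Let D be the Cl-Cl bond energy.
Σ(broken) = 1×D + 1×448 = 448 + D
Σ(formed) = 2×416 = 832
ΔH = Σ(broken) − Σ(formed) = (448 + D) − (832) = −384 + D
Setting this equal to −149 kJ gives D = 235 kJ/mol.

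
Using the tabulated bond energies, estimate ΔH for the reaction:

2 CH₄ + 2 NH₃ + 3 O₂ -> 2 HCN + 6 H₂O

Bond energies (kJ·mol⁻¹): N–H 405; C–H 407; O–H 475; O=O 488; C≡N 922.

Bonds broken (reactants):
  C–H: 8 × 407 = 3256
  N–H: 6 × 405 = 2430
  O=O: 3 × 488 = 1464
  Σ(broken) = 7150 kJ
Bonds formed (products):
  C≡N: 2 × 922 = 1844
  C–H: 2 × 407 = 814
  O–H: 12 × 475 = 5700
  Σ(formed) = 8358 kJ
ΔH = Σ(broken) − Σ(formed) = 7150 − 8358 = −1208 kJ

ΔH ≈ −1208 kJ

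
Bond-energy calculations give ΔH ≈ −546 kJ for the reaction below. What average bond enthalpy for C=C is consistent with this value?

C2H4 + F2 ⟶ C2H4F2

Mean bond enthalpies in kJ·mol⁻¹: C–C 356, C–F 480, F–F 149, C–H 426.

Let D be the C=C bond energy.
Σ(broken) = 4×426 + 1×D + 1×149 = 1853 + D
Σ(formed) = 1×356 + 2×480 + 4×426 = 3020
ΔH = Σ(broken) − Σ(formed) = (1853 + D) − (3020) = −1167 + D
Setting this equal to −546 kJ gives D = 621 kJ/mol.

D(C=C) ≈ 621 kJ/mol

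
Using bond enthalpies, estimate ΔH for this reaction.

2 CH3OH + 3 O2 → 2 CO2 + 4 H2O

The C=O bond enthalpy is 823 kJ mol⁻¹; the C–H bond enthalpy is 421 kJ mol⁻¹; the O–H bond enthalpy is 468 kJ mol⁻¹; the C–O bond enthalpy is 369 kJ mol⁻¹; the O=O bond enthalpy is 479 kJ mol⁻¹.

ΔH ≈ −1399 kJ

Bonds broken (reactants):
  C–H: 6 × 421 = 2526
  C–O: 2 × 369 = 738
  O–H: 2 × 468 = 936
  O=O: 3 × 479 = 1437
  Σ(broken) = 5637 kJ
Bonds formed (products):
  C=O: 4 × 823 = 3292
  O–H: 8 × 468 = 3744
  Σ(formed) = 7036 kJ
ΔH = Σ(broken) − Σ(formed) = 5637 − 7036 = −1399 kJ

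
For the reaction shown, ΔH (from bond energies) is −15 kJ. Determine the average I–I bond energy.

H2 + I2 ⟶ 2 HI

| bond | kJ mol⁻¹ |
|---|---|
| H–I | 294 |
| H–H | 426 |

Let D be the I–I bond energy.
Σ(broken) = 1×426 + 1×D = 426 + D
Σ(formed) = 2×294 = 588
ΔH = Σ(broken) − Σ(formed) = (426 + D) − (588) = −162 + D
Setting this equal to −15 kJ gives D = 147 kJ/mol.

D(I–I) ≈ 147 kJ/mol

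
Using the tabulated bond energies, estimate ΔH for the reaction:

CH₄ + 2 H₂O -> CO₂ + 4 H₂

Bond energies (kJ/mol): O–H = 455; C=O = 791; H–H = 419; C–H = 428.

Bonds broken (reactants):
  C–H: 4 × 428 = 1712
  O–H: 4 × 455 = 1820
  Σ(broken) = 3532 kJ
Bonds formed (products):
  C=O: 2 × 791 = 1582
  H–H: 4 × 419 = 1676
  Σ(formed) = 3258 kJ
ΔH = Σ(broken) − Σ(formed) = 3532 − 3258 = +274 kJ

ΔH ≈ +274 kJ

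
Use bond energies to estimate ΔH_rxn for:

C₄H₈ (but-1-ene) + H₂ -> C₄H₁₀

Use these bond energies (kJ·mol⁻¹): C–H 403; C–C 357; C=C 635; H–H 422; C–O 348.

ΔH ≈ −106 kJ

Bonds broken (reactants):
  C–C: 2 × 357 = 714
  C–H: 8 × 403 = 3224
  C=C: 1 × 635 = 635
  H–H: 1 × 422 = 422
  Σ(broken) = 4995 kJ
Bonds formed (products):
  C–C: 3 × 357 = 1071
  C–H: 10 × 403 = 4030
  Σ(formed) = 5101 kJ
ΔH = Σ(broken) − Σ(formed) = 4995 − 5101 = −106 kJ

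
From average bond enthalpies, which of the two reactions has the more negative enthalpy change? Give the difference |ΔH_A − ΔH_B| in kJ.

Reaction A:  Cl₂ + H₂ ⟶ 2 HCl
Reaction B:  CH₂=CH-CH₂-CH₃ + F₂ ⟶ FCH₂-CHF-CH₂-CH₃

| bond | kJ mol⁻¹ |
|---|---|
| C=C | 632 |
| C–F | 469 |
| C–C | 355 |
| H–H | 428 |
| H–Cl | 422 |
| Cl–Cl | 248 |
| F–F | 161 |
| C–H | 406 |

Reaction B, by 332 kJ

Reaction A:
  Bonds broken (reactants):
    Cl–Cl: 1 × 248 = 248
    H–H: 1 × 428 = 428
    Σ(broken) = 676 kJ
  Bonds formed (products):
    H–Cl: 2 × 422 = 844
    Σ(formed) = 844 kJ
  ΔH_A = 676 − 844 = −168 kJ
Reaction B:
  Bonds broken (reactants):
    C–C: 2 × 355 = 710
    C–H: 8 × 406 = 3248
    C=C: 1 × 632 = 632
    F–F: 1 × 161 = 161
    Σ(broken) = 4751 kJ
  Bonds formed (products):
    C–C: 3 × 355 = 1065
    C–F: 2 × 469 = 938
    C–H: 8 × 406 = 3248
    Σ(formed) = 5251 kJ
  ΔH_B = 4751 − 5251 = −500 kJ
ΔH_A − ΔH_B = +332 kJ, so reaction B has the more negative ΔH; |ΔH_A − ΔH_B| = 332 kJ.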